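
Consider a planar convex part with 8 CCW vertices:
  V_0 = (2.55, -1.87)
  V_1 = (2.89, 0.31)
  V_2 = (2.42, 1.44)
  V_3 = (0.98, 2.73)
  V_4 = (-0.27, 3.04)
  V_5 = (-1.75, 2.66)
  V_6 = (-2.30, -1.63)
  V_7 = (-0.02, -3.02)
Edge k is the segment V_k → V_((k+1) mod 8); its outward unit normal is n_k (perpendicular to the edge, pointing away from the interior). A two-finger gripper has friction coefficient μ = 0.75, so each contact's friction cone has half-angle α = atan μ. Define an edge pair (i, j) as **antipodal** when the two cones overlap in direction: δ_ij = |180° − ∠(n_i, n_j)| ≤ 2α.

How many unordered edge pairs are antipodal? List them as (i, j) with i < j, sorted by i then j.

α = atan 0.75 = 36.87°;  2α = 73.74°
n_0 = (+0.9881, -0.1541)
n_1 = (+0.9233, +0.3840)
n_2 = (+0.6672, +0.7448)
n_3 = (+0.2407, +0.9706)
n_4 = (-0.2487, +0.9686)
n_5 = (-0.9919, +0.1272)
n_6 = (-0.5205, -0.8538)
n_7 = (+0.4084, -0.9128)
  (0,1): δ = 148.55°  ·
  (0,2): δ = 122.99°  ·
  (0,3): δ = 95.06°  ·
  (0,4): δ = 66.74°  ✓
  (0,5): δ = 1.56°  ✓
  (0,6): δ = 67.50°  ✓
  (0,7): δ = 122.97°  ·
  (1,2): δ = 154.44°  ·
  (1,3): δ = 126.51°  ·
  (1,4): δ = 98.18°  ·
  (1,5): δ = 29.89°  ✓
  (1,6): δ = 36.05°  ✓
  (1,7): δ = 91.52°  ·
  (2,3): δ = 152.07°  ·
  (2,4): δ = 123.74°  ·
  (2,5): δ = 55.45°  ✓
  (2,6): δ = 10.49°  ✓
  (2,7): δ = 65.96°  ✓
  (3,4): δ = 151.67°  ·
  (3,5): δ = 83.38°  ·
  (3,6): δ = 17.44°  ✓
  (3,7): δ = 38.04°  ✓
  (4,5): δ = 111.71°  ·
  (4,6): δ = 45.77°  ✓
  (4,7): δ = 9.71°  ✓
  (5,6): δ = 114.06°  ·
  (5,7): δ = 58.59°  ✓
  (6,7): δ = 124.52°  ·
antipodal pairs: 13

count = 13; pairs: (0,4), (0,5), (0,6), (1,5), (1,6), (2,5), (2,6), (2,7), (3,6), (3,7), (4,6), (4,7), (5,7)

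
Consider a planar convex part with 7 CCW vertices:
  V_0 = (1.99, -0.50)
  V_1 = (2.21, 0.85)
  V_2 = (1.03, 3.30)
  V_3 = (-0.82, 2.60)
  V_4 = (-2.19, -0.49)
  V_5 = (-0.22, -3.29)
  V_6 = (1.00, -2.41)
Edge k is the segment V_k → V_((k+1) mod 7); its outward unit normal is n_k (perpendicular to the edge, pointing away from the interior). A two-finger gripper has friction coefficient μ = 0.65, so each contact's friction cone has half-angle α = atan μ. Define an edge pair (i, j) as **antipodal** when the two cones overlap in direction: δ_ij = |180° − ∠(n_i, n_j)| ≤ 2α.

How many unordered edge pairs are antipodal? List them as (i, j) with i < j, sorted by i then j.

α = atan 0.65 = 33.02°;  2α = 66.05°
n_0 = (+0.9870, -0.1608)
n_1 = (+0.9009, +0.4339)
n_2 = (-0.3539, +0.9353)
n_3 = (-0.9142, +0.4053)
n_4 = (-0.8179, -0.5754)
n_5 = (+0.5850, -0.8110)
n_6 = (+0.8878, -0.4602)
  (0,1): δ = 145.03°  ·
  (0,2): δ = 60.02°  ✓
  (0,3): δ = 14.66°  ✓
  (0,4): δ = 44.38°  ✓
  (0,5): δ = 135.06°  ·
  (0,6): δ = 161.86°  ·
  (1,2): δ = 94.99°  ·
  (1,3): δ = 49.63°  ✓
  (1,4): δ = 9.41°  ✓
  (1,5): δ = 100.09°  ·
  (1,6): δ = 126.88°  ·
  (2,3): δ = 134.64°  ·
  (2,4): δ = 75.60°  ·
  (2,5): δ = 15.08°  ✓
  (2,6): δ = 41.88°  ✓
  (3,4): δ = 120.96°  ·
  (3,5): δ = 30.29°  ✓
  (3,6): δ = 3.49°  ✓
  (4,5): δ = 89.33°  ·
  (4,6): δ = 62.53°  ✓
  (5,6): δ = 153.20°  ·
antipodal pairs: 10

count = 10; pairs: (0,2), (0,3), (0,4), (1,3), (1,4), (2,5), (2,6), (3,5), (3,6), (4,6)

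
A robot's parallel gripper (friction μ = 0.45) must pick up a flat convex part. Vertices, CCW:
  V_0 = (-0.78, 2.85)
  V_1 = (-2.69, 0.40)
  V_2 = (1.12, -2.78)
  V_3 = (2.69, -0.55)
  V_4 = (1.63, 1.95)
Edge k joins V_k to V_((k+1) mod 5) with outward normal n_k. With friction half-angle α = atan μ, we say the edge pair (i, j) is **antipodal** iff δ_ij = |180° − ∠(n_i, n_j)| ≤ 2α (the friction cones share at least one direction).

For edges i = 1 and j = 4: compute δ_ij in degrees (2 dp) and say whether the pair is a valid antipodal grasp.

δ = 19.37°, valid

α = atan 0.45 = 24.23°;  2α = 48.46°
edge 1: e_1 = (+3.81, -3.18);  n_1 = (-0.6408, -0.7677)
edge 4: e_4 = (-2.41, +0.90);  n_4 = (+0.3498, +0.9368)
∠(n_1, n_4) = 160.63°
δ = |180° − 160.63°| = 19.37°
19.37° ≤ 2α = 48.46°  →  valid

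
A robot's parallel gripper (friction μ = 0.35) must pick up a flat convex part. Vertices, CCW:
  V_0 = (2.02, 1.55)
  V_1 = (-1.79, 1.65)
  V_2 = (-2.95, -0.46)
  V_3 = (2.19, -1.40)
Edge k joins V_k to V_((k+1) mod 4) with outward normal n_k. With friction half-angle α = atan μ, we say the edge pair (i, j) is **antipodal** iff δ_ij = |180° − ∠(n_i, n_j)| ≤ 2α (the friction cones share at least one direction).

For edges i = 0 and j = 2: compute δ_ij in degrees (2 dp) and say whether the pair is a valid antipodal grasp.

α = atan 0.35 = 19.29°;  2α = 38.58°
edge 0: e_0 = (-3.81, +0.10);  n_0 = (+0.0262, +0.9997)
edge 2: e_2 = (+5.14, -0.94);  n_2 = (-0.1799, -0.9837)
∠(n_0, n_2) = 171.14°
δ = |180° − 171.14°| = 8.86°
8.86° ≤ 2α = 38.58°  →  valid

δ = 8.86°, valid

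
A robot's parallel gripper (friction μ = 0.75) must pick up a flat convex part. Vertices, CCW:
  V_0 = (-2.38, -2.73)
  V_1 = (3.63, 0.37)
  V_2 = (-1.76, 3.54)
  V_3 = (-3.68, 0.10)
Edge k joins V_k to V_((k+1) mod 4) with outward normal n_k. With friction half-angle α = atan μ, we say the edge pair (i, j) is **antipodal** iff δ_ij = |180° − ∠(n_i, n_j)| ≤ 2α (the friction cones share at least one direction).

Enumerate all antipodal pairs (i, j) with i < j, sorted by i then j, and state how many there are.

α = atan 0.75 = 36.87°;  2α = 73.74°
n_0 = (+0.4584, -0.8887)
n_1 = (+0.5070, +0.8620)
n_2 = (-0.8732, +0.4874)
n_3 = (-0.9087, -0.4174)
  (0,1): δ = 57.75°  ✓
  (0,2): δ = 33.55°  ✓
  (0,3): δ = 87.39°  ·
  (1,2): δ = 88.71°  ·
  (1,3): δ = 34.87°  ✓
  (2,3): δ = 126.16°  ·
antipodal pairs: 3

count = 3; pairs: (0,1), (0,2), (1,3)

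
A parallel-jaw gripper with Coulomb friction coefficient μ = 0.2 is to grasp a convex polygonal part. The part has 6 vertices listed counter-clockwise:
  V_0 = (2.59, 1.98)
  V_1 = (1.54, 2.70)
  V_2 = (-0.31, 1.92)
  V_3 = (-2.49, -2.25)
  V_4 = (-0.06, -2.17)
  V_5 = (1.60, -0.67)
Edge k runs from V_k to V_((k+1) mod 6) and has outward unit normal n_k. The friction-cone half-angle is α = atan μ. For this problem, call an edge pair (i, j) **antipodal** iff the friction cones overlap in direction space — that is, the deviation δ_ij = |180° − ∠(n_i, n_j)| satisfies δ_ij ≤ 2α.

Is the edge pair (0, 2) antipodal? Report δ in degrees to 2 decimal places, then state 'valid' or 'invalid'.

δ = 83.16°, invalid

α = atan 0.2 = 11.31°;  2α = 22.62°
edge 0: e_0 = (-1.05, +0.72);  n_0 = (+0.5655, +0.8247)
edge 2: e_2 = (-2.18, -4.17);  n_2 = (-0.8862, +0.4633)
∠(n_0, n_2) = 96.84°
δ = |180° − 96.84°| = 83.16°
83.16° > 2α = 22.62°  →  invalid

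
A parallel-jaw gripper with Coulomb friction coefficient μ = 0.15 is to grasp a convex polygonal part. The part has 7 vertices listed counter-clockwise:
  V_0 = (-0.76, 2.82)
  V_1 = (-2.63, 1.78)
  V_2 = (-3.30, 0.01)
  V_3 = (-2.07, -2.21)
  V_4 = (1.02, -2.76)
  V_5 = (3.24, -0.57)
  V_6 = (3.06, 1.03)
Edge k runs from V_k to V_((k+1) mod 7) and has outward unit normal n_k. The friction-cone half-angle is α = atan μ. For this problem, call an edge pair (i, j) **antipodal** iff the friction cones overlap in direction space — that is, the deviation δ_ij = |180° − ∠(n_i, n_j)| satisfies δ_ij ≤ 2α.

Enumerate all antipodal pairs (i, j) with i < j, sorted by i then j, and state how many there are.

count = 2; pairs: (0,4), (3,6)

α = atan 0.15 = 8.53°;  2α = 17.06°
n_0 = (-0.4860, +0.8739)
n_1 = (-0.9352, +0.3540)
n_2 = (-0.8747, -0.4846)
n_3 = (-0.1752, -0.9845)
n_4 = (+0.7023, -0.7119)
n_5 = (+0.9937, +0.1118)
n_6 = (+0.4243, +0.9055)
  (0,1): δ = 139.81°  ·
  (0,2): δ = 90.09°  ·
  (0,3): δ = 39.17°  ·
  (0,4): δ = 15.53°  ✓
  (0,5): δ = 67.34°  ·
  (0,6): δ = 125.81°  ·
  (1,2): δ = 130.28°  ·
  (1,3): δ = 79.36°  ·
  (1,4): δ = 24.66°  ·
  (1,5): δ = 27.15°  ·
  (1,6): δ = 85.63°  ·
  (2,3): δ = 129.08°  ·
  (2,4): δ = 74.38°  ·
  (2,5): δ = 22.57°  ·
  (2,6): δ = 35.90°  ·
  (3,4): δ = 125.30°  ·
  (3,5): δ = 73.49°  ·
  (3,6): δ = 15.01°  ✓
  (4,5): δ = 128.19°  ·
  (4,6): δ = 69.72°  ·
  (5,6): δ = 121.53°  ·
antipodal pairs: 2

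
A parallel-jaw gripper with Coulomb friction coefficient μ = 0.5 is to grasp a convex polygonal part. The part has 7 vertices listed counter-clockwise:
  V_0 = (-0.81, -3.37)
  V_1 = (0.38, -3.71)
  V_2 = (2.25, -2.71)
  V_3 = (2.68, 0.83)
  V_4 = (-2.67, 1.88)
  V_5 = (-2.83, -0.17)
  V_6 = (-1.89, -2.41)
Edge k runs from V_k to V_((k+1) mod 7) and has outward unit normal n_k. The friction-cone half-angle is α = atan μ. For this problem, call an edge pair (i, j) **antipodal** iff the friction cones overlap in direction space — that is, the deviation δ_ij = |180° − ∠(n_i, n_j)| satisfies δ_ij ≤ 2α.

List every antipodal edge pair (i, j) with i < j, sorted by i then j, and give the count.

α = atan 0.5 = 26.57°;  2α = 53.13°
n_0 = (-0.2747, -0.9615)
n_1 = (+0.4716, -0.8818)
n_2 = (+0.9927, -0.1206)
n_3 = (+0.1926, +0.9813)
n_4 = (-0.9970, +0.0778)
n_5 = (-0.9221, -0.3870)
n_6 = (-0.6644, -0.7474)
  (0,1): δ = 135.92°  ·
  (0,2): δ = 80.98°  ·
  (0,3): δ = 4.84°  ✓
  (0,4): δ = 101.48°  ·
  (0,5): δ = 128.71°  ·
  (0,6): δ = 154.31°  ·
  (1,2): δ = 125.06°  ·
  (1,3): δ = 39.24°  ✓
  (1,4): δ = 57.40°  ·
  (1,5): δ = 84.63°  ·
  (1,6): δ = 110.23°  ·
  (2,3): δ = 94.18°  ·
  (2,4): δ = 2.46°  ✓
  (2,5): δ = 29.69°  ✓
  (2,6): δ = 55.29°  ·
  (3,4): δ = 83.36°  ·
  (3,5): δ = 56.13°  ·
  (3,6): δ = 30.53°  ✓
  (4,5): δ = 152.77°  ·
  (4,6): δ = 127.17°  ·
  (5,6): δ = 154.40°  ·
antipodal pairs: 5

count = 5; pairs: (0,3), (1,3), (2,4), (2,5), (3,6)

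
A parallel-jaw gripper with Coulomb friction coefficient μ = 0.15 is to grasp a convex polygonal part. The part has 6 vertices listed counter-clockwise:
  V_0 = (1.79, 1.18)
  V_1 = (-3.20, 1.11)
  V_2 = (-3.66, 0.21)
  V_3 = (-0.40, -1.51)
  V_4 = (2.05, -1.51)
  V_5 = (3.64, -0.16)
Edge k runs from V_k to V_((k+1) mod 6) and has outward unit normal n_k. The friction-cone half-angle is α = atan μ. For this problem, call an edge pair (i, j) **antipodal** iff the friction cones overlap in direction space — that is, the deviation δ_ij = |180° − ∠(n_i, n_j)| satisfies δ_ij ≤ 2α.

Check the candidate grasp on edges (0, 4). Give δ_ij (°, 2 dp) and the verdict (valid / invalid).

δ = 39.53°, invalid

α = atan 0.15 = 8.53°;  2α = 17.06°
edge 0: e_0 = (-4.99, -0.07);  n_0 = (-0.0140, +0.9999)
edge 4: e_4 = (+1.59, +1.35);  n_4 = (+0.6472, -0.7623)
∠(n_0, n_4) = 140.47°
δ = |180° − 140.47°| = 39.53°
39.53° > 2α = 17.06°  →  invalid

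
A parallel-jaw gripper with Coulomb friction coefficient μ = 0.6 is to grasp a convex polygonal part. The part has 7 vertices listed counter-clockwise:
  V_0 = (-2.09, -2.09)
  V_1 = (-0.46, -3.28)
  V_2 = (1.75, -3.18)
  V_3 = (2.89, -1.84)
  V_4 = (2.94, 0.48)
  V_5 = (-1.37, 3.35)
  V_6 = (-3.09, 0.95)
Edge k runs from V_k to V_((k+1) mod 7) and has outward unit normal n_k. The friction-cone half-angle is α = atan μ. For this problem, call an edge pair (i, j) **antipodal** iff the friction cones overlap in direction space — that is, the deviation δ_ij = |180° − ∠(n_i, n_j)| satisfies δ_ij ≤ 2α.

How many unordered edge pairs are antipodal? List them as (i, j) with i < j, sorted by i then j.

count = 9; pairs: (0,3), (0,4), (1,4), (1,5), (2,5), (2,6), (3,5), (3,6), (4,6)

α = atan 0.6 = 30.96°;  2α = 61.93°
n_0 = (-0.5896, -0.8077)
n_1 = (+0.0452, -0.9990)
n_2 = (+0.7617, -0.6480)
n_3 = (+0.9998, -0.0215)
n_4 = (+0.5543, +0.8323)
n_5 = (-0.8128, +0.5825)
n_6 = (-0.9499, -0.3125)
  (0,1): δ = 141.28°  ·
  (0,2): δ = 94.26°  ·
  (0,3): δ = 55.10°  ✓
  (0,4): δ = 2.47°  ✓
  (0,5): δ = 90.50°  ·
  (0,6): δ = 144.34°  ·
  (1,2): δ = 132.98°  ·
  (1,3): δ = 93.83°  ·
  (1,4): δ = 36.25°  ✓
  (1,5): δ = 51.78°  ✓
  (1,6): δ = 105.62°  ·
  (2,3): δ = 140.85°  ·
  (2,4): δ = 83.27°  ·
  (2,5): δ = 4.76°  ✓
  (2,6): δ = 58.60°  ✓
  (3,4): δ = 122.42°  ·
  (3,5): δ = 34.39°  ✓
  (3,6): δ = 19.44°  ✓
  (4,5): δ = 91.97°  ·
  (4,6): δ = 38.13°  ✓
  (5,6): δ = 126.16°  ·
antipodal pairs: 9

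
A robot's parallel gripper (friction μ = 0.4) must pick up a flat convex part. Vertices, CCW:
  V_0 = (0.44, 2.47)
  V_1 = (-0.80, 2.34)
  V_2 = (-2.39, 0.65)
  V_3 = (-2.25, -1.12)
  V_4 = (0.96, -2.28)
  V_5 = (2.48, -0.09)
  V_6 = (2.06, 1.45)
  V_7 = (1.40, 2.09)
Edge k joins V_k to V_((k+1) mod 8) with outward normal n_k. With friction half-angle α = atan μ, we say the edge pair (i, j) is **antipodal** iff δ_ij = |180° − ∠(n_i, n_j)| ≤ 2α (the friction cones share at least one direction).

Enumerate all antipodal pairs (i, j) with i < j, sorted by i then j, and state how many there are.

α = atan 0.4 = 21.80°;  2α = 43.60°
n_0 = (-0.1043, +0.9945)
n_1 = (-0.7283, +0.6852)
n_2 = (-0.9969, -0.0788)
n_3 = (-0.3399, -0.9405)
n_4 = (+0.8215, -0.5702)
n_5 = (+0.9648, +0.2631)
n_6 = (+0.6961, +0.7179)
n_7 = (+0.3680, +0.9298)
  (0,1): δ = 139.24°  ·
  (0,2): δ = 91.46°  ·
  (0,3): δ = 25.85°  ✓
  (0,4): δ = 49.25°  ·
  (0,5): δ = 99.27°  ·
  (0,6): δ = 129.90°  ·
  (0,7): δ = 152.42°  ·
  (1,2): δ = 132.22°  ·
  (1,3): δ = 66.61°  ·
  (1,4): δ = 8.49°  ✓
  (1,5): δ = 58.51°  ·
  (1,6): δ = 89.14°  ·
  (1,7): δ = 111.66°  ·
  (2,3): δ = 114.39°  ·
  (2,4): δ = 39.29°  ✓
  (2,5): δ = 10.73°  ✓
  (2,6): δ = 41.36°  ✓
  (2,7): δ = 63.88°  ·
  (3,4): δ = 104.89°  ·
  (3,5): δ = 54.88°  ·
  (3,6): δ = 24.25°  ✓
  (3,7): δ = 1.73°  ✓
  (4,5): δ = 129.98°  ·
  (4,6): δ = 99.36°  ·
  (4,7): δ = 76.83°  ·
  (5,6): δ = 149.37°  ·
  (5,7): δ = 126.85°  ·
  (6,7): δ = 157.48°  ·
antipodal pairs: 7

count = 7; pairs: (0,3), (1,4), (2,4), (2,5), (2,6), (3,6), (3,7)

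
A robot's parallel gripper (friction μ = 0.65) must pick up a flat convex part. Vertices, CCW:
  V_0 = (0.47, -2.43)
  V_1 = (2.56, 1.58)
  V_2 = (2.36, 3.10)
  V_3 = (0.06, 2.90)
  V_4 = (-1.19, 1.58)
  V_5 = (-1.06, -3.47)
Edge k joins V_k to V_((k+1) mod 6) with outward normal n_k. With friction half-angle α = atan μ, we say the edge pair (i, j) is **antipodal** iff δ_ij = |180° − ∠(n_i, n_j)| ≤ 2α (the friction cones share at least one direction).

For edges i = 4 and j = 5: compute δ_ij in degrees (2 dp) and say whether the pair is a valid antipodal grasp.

δ = 57.27°, valid

α = atan 0.65 = 33.02°;  2α = 66.05°
edge 4: e_4 = (+0.13, -5.05);  n_4 = (-0.9997, -0.0257)
edge 5: e_5 = (+1.53, +1.04);  n_5 = (+0.5622, -0.8270)
∠(n_4, n_5) = 122.73°
δ = |180° − 122.73°| = 57.27°
57.27° ≤ 2α = 66.05°  →  valid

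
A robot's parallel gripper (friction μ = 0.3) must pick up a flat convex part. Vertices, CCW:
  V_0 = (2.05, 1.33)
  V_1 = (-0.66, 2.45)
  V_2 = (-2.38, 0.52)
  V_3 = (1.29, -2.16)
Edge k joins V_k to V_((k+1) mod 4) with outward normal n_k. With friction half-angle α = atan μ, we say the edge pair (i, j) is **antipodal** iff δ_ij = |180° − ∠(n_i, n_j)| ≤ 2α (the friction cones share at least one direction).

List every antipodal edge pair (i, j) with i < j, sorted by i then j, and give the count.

α = atan 0.3 = 16.70°;  2α = 33.40°
n_0 = (+0.3820, +0.9242)
n_1 = (-0.7466, +0.6653)
n_2 = (-0.5897, -0.8076)
n_3 = (+0.9771, -0.2128)
  (0,1): δ = 109.25°  ·
  (0,2): δ = 13.68°  ✓
  (0,3): δ = 100.17°  ·
  (1,2): δ = 84.43°  ·
  (1,3): δ = 29.42°  ✓
  (2,3): δ = 66.15°  ·
antipodal pairs: 2

count = 2; pairs: (0,2), (1,3)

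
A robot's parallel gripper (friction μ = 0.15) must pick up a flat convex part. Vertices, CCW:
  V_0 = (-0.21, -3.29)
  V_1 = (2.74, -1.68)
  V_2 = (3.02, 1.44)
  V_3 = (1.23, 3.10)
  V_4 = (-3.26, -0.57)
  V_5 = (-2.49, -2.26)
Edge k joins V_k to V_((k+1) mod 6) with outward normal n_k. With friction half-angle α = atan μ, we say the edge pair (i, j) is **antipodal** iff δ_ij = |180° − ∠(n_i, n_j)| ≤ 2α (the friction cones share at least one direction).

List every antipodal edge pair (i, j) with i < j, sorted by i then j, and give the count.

count = 1; pairs: (0,3)

α = atan 0.15 = 8.53°;  2α = 17.06°
n_0 = (+0.4791, -0.8778)
n_1 = (+0.9960, -0.0894)
n_2 = (+0.6800, +0.7332)
n_3 = (-0.6329, +0.7743)
n_4 = (-0.9100, -0.4146)
n_5 = (-0.4117, -0.9113)
  (0,1): δ = 123.75°  ·
  (0,2): δ = 71.47°  ·
  (0,3): δ = 10.64°  ✓
  (0,4): δ = 85.87°  ·
  (0,5): δ = 127.06°  ·
  (1,2): δ = 127.71°  ·
  (1,3): δ = 45.61°  ·
  (1,4): δ = 29.62°  ·
  (1,5): δ = 70.82°  ·
  (2,3): δ = 97.90°  ·
  (2,4): δ = 22.66°  ·
  (2,5): δ = 18.53°  ·
  (3,4): δ = 104.77°  ·
  (3,5): δ = 63.57°  ·
  (4,5): δ = 138.81°  ·
antipodal pairs: 1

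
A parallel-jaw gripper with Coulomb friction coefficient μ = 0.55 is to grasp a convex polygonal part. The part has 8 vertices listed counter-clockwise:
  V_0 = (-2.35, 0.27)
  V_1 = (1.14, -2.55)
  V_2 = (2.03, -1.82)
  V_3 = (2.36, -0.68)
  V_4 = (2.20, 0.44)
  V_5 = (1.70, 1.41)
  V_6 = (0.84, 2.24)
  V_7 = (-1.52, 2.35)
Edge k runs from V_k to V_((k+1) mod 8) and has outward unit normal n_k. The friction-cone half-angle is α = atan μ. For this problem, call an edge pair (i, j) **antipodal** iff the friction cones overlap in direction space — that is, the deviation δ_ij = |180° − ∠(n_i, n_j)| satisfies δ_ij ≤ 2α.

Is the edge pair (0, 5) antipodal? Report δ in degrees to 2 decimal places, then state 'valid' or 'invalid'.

δ = 5.04°, valid

α = atan 0.55 = 28.81°;  2α = 57.62°
edge 0: e_0 = (+3.49, -2.82);  n_0 = (-0.6285, -0.7778)
edge 5: e_5 = (-0.86, +0.83);  n_5 = (+0.6944, +0.7195)
∠(n_0, n_5) = 174.96°
δ = |180° − 174.96°| = 5.04°
5.04° ≤ 2α = 57.62°  →  valid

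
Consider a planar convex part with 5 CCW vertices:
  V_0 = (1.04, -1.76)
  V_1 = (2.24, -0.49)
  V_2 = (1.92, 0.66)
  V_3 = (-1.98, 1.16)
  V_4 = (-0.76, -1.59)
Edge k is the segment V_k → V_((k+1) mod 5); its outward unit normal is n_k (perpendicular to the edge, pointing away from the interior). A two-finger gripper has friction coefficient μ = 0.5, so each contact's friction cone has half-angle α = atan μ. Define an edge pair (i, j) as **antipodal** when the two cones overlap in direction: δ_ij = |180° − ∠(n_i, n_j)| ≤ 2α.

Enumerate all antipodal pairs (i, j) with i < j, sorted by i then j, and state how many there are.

count = 2; pairs: (1,3), (2,4)

α = atan 0.5 = 26.57°;  2α = 53.13°
n_0 = (+0.7269, -0.6868)
n_1 = (+0.9634, +0.2681)
n_2 = (+0.1272, +0.9919)
n_3 = (-0.9141, -0.4055)
n_4 = (-0.0940, -0.9956)
  (0,1): δ = 121.07°  ·
  (0,2): δ = 53.93°  ·
  (0,3): δ = 67.30°  ·
  (0,4): δ = 127.98°  ·
  (1,2): δ = 112.86°  ·
  (1,3): δ = 8.37°  ✓
  (1,4): δ = 69.05°  ·
  (2,3): δ = 58.77°  ·
  (2,4): δ = 1.91°  ✓
  (3,4): δ = 119.32°  ·
antipodal pairs: 2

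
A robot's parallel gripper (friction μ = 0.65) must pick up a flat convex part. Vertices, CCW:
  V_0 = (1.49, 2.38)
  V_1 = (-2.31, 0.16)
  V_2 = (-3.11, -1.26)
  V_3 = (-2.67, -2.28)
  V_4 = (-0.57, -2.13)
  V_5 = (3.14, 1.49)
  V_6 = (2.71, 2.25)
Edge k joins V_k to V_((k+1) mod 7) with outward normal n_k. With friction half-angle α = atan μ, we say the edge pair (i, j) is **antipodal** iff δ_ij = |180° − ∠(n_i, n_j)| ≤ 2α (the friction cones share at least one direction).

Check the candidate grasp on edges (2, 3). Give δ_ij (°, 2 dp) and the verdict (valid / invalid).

α = atan 0.65 = 33.02°;  2α = 66.05°
edge 2: e_2 = (+0.44, -1.02);  n_2 = (-0.9182, -0.3961)
edge 3: e_3 = (+2.10, +0.15);  n_3 = (+0.0712, -0.9975)
∠(n_2, n_3) = 70.75°
δ = |180° − 70.75°| = 109.25°
109.25° > 2α = 66.05°  →  invalid

δ = 109.25°, invalid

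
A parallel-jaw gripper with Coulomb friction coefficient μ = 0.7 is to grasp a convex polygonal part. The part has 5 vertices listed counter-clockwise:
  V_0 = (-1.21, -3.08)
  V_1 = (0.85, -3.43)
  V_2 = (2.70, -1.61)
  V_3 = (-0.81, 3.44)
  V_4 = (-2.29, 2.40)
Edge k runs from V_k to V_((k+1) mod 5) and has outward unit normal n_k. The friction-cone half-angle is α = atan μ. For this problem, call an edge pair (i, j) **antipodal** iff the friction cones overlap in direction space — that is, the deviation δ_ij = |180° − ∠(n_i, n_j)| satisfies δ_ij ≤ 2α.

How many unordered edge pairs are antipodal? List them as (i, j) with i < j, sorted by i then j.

α = atan 0.7 = 34.99°;  2α = 69.98°
n_0 = (-0.1675, -0.9859)
n_1 = (+0.7013, -0.7129)
n_2 = (+0.8211, +0.5707)
n_3 = (-0.5749, +0.8182)
n_4 = (-0.9811, -0.1934)
  (0,1): δ = 125.83°  ·
  (0,2): δ = 45.56°  ✓
  (0,3): δ = 44.74°  ✓
  (0,4): δ = 110.79°  ·
  (1,2): δ = 99.73°  ·
  (1,3): δ = 9.44°  ✓
  (1,4): δ = 56.62°  ✓
  (2,3): δ = 89.71°  ·
  (2,4): δ = 23.65°  ✓
  (3,4): δ = 113.95°  ·
antipodal pairs: 5

count = 5; pairs: (0,2), (0,3), (1,3), (1,4), (2,4)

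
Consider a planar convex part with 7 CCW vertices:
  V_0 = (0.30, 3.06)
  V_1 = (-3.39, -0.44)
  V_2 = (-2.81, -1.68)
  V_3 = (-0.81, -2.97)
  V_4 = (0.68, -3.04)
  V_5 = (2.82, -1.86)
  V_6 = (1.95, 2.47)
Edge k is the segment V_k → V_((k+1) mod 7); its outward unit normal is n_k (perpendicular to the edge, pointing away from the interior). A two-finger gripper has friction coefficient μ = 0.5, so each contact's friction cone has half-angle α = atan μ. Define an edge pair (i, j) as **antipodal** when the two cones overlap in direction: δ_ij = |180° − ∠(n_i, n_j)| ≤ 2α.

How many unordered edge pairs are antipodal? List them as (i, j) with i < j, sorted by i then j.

count = 8; pairs: (0,3), (0,4), (1,5), (1,6), (2,5), (2,6), (3,6), (4,6)

α = atan 0.5 = 26.57°;  2α = 53.13°
n_0 = (-0.6882, +0.7255)
n_1 = (-0.9058, -0.4237)
n_2 = (-0.5420, -0.8404)
n_3 = (-0.0469, -0.9989)
n_4 = (+0.4829, -0.8757)
n_5 = (+0.9804, +0.1970)
n_6 = (+0.3367, +0.9416)
  (0,1): δ = 108.42°  ·
  (0,2): δ = 76.31°  ·
  (0,3): δ = 46.18°  ✓
  (0,4): δ = 14.61°  ✓
  (0,5): δ = 57.87°  ·
  (0,6): δ = 116.84°  ·
  (1,2): δ = 147.89°  ·
  (1,3): δ = 117.76°  ·
  (1,4): δ = 86.20°  ·
  (1,5): δ = 13.71°  ✓
  (1,6): δ = 45.26°  ✓
  (2,3): δ = 149.87°  ·
  (2,4): δ = 118.31°  ·
  (2,5): δ = 45.82°  ✓
  (2,6): δ = 13.15°  ✓
  (3,4): δ = 148.44°  ·
  (3,5): δ = 75.95°  ·
  (3,6): δ = 16.99°  ✓
  (4,5): δ = 107.51°  ·
  (4,6): δ = 48.55°  ✓
  (5,6): δ = 121.04°  ·
antipodal pairs: 8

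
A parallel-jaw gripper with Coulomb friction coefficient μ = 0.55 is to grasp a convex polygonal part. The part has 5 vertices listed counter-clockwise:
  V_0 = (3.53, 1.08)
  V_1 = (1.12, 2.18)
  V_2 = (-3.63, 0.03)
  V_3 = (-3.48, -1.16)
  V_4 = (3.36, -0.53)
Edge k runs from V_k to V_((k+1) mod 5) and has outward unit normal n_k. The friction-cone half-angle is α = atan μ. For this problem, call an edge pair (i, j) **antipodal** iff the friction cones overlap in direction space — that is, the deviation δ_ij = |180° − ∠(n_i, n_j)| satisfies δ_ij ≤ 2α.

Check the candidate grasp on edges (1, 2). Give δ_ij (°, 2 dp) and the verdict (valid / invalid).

α = atan 0.55 = 28.81°;  2α = 57.62°
edge 1: e_1 = (-4.75, -2.15);  n_1 = (-0.4124, +0.9110)
edge 2: e_2 = (+0.15, -1.19);  n_2 = (-0.9921, -0.1251)
∠(n_1, n_2) = 72.83°
δ = |180° − 72.83°| = 107.17°
107.17° > 2α = 57.62°  →  invalid

δ = 107.17°, invalid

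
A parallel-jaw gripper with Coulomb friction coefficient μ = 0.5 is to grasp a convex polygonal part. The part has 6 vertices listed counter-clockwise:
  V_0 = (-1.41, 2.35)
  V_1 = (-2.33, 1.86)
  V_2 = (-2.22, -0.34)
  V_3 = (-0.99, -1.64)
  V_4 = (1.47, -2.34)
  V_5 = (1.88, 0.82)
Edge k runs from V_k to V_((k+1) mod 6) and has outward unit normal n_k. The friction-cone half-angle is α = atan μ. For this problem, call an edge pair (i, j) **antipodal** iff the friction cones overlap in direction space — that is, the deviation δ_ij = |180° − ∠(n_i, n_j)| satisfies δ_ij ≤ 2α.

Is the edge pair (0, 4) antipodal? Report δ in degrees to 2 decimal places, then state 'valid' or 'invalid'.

α = atan 0.5 = 26.57°;  2α = 53.13°
edge 0: e_0 = (-0.92, -0.49);  n_0 = (-0.4701, +0.8826)
edge 4: e_4 = (+0.41, +3.16);  n_4 = (+0.9917, -0.1287)
∠(n_0, n_4) = 125.43°
δ = |180° − 125.43°| = 54.57°
54.57° > 2α = 53.13°  →  invalid

δ = 54.57°, invalid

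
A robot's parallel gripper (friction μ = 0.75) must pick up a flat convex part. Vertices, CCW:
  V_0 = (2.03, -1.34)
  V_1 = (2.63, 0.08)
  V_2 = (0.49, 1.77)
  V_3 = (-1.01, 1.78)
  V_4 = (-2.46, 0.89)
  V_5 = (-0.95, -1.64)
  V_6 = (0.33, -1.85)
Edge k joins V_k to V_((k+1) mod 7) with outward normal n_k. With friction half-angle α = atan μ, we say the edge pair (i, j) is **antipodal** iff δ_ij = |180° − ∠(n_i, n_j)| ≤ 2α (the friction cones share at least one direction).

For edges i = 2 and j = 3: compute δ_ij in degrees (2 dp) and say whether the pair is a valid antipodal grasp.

α = atan 0.75 = 36.87°;  2α = 73.74°
edge 2: e_2 = (-1.50, +0.01);  n_2 = (+0.0067, +1.0000)
edge 3: e_3 = (-1.45, -0.89);  n_3 = (-0.5231, +0.8523)
∠(n_2, n_3) = 31.92°
δ = |180° − 31.92°| = 148.08°
148.08° > 2α = 73.74°  →  invalid

δ = 148.08°, invalid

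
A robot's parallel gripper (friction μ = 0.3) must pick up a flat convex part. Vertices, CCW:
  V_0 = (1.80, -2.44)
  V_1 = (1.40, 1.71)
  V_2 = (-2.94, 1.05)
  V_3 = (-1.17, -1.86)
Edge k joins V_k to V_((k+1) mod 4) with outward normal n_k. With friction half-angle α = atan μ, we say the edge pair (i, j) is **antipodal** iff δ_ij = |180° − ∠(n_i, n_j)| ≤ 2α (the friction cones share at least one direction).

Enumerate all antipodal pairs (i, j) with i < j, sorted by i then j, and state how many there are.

count = 2; pairs: (0,2), (1,3)

α = atan 0.3 = 16.70°;  2α = 33.40°
n_0 = (+0.9954, +0.0959)
n_1 = (-0.1503, +0.9886)
n_2 = (-0.8544, -0.5197)
n_3 = (-0.1917, -0.9815)
  (0,1): δ = 86.86°  ·
  (0,2): δ = 25.80°  ✓
  (0,3): δ = 73.44°  ·
  (1,2): δ = 67.34°  ·
  (1,3): δ = 19.70°  ✓
  (2,3): δ = 132.36°  ·
antipodal pairs: 2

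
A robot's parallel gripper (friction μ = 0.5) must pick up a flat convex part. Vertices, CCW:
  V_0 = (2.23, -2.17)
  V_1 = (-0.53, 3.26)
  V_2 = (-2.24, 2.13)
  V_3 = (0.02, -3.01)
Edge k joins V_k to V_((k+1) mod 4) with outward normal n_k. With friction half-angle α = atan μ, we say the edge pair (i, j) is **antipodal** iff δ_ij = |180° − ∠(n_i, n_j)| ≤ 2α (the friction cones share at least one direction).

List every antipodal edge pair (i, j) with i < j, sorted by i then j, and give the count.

α = atan 0.5 = 26.57°;  2α = 53.13°
n_0 = (+0.8915, +0.4531)
n_1 = (-0.5513, +0.8343)
n_2 = (-0.9154, -0.4025)
n_3 = (+0.3553, -0.9348)
  (0,1): δ = 83.49°  ·
  (0,2): δ = 3.21°  ✓
  (0,3): δ = 83.87°  ·
  (1,2): δ = 99.72°  ·
  (1,3): δ = 12.65°  ✓
  (2,3): δ = 92.92°  ·
antipodal pairs: 2

count = 2; pairs: (0,2), (1,3)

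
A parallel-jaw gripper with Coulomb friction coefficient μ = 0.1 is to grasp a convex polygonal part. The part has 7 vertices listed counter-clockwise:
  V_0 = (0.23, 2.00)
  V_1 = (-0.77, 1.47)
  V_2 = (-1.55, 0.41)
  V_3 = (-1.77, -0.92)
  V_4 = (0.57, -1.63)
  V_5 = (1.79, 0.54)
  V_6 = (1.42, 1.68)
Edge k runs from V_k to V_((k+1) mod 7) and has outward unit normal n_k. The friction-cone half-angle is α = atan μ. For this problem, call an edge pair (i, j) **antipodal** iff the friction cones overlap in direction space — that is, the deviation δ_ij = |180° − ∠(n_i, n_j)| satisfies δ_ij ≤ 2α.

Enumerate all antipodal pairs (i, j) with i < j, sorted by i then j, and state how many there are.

α = atan 0.1 = 5.71°;  2α = 11.42°
n_0 = (-0.4683, +0.8836)
n_1 = (-0.8054, +0.5927)
n_2 = (-0.9866, +0.1632)
n_3 = (-0.2903, -0.9569)
n_4 = (+0.8717, -0.4901)
n_5 = (+0.9512, +0.3087)
n_6 = (+0.2597, +0.9657)
  (0,1): δ = 154.27°  ·
  (0,2): δ = 127.32°  ·
  (0,3): δ = 44.80°  ·
  (0,4): δ = 32.73°  ·
  (0,5): δ = 80.06°  ·
  (0,6): δ = 137.03°  ·
  (1,2): δ = 153.04°  ·
  (1,3): δ = 70.53°  ·
  (1,4): δ = 7.00°  ✓
  (1,5): δ = 54.33°  ·
  (1,6): δ = 111.30°  ·
  (2,3): δ = 97.49°  ·
  (2,4): δ = 19.95°  ·
  (2,5): δ = 27.37°  ·
  (2,6): δ = 84.34°  ·
  (3,4): δ = 102.47°  ·
  (3,5): δ = 55.14°  ·
  (3,6): δ = 1.83°  ✓
  (4,5): δ = 132.67°  ·
  (4,6): δ = 75.71°  ·
  (5,6): δ = 123.03°  ·
antipodal pairs: 2

count = 2; pairs: (1,4), (3,6)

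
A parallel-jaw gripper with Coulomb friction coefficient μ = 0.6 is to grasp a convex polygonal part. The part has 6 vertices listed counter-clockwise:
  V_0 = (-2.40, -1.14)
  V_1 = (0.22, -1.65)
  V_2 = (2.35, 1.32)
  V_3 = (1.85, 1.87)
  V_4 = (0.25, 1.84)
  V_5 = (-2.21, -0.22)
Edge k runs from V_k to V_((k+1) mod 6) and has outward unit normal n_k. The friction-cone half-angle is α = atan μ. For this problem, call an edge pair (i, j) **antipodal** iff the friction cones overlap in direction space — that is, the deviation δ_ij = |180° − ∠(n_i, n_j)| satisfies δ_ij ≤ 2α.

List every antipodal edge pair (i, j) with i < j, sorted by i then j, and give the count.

count = 7; pairs: (0,2), (0,3), (0,4), (1,3), (1,4), (1,5), (2,5)

α = atan 0.6 = 30.96°;  2α = 61.93°
n_0 = (-0.1911, -0.9816)
n_1 = (+0.8126, -0.5828)
n_2 = (+0.7399, +0.6727)
n_3 = (-0.0187, +0.9998)
n_4 = (-0.6420, +0.7667)
n_5 = (-0.9793, +0.2023)
  (0,1): δ = 114.63°  ·
  (0,2): δ = 36.71°  ✓
  (0,3): δ = 12.09°  ✓
  (0,4): δ = 50.96°  ✓
  (0,5): δ = 89.35°  ·
  (1,2): δ = 102.08°  ·
  (1,3): δ = 53.28°  ✓
  (1,4): δ = 14.41°  ✓
  (1,5): δ = 23.98°  ✓
  (2,3): δ = 131.20°  ·
  (2,4): δ = 92.33°  ·
  (2,5): δ = 53.94°  ✓
  (3,4): δ = 141.13°  ·
  (3,5): δ = 102.74°  ·
  (4,5): δ = 141.61°  ·
antipodal pairs: 7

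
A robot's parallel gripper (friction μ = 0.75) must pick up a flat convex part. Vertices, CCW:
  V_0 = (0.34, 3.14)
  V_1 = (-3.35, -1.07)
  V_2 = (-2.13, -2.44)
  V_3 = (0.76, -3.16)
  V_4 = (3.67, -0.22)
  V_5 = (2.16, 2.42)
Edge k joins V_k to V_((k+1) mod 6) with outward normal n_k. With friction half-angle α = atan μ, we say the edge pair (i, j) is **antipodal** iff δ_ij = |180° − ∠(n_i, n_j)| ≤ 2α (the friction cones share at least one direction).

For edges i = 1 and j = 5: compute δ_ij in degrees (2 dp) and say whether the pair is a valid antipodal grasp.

δ = 26.73°, valid

α = atan 0.75 = 36.87°;  2α = 73.74°
edge 1: e_1 = (+1.22, -1.37);  n_1 = (-0.7468, -0.6650)
edge 5: e_5 = (-1.82, +0.72);  n_5 = (+0.3679, +0.9299)
∠(n_1, n_5) = 153.27°
δ = |180° − 153.27°| = 26.73°
26.73° ≤ 2α = 73.74°  →  valid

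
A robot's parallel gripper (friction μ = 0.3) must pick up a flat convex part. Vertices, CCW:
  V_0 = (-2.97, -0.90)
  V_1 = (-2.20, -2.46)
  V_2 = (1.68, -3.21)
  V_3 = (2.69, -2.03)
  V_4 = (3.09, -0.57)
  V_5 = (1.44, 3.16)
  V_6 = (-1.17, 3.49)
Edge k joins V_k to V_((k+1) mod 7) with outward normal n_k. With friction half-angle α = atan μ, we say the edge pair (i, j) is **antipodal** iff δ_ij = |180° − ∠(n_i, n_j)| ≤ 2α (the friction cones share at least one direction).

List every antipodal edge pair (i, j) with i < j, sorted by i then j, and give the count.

count = 4; pairs: (0,4), (1,5), (2,6), (3,6)

α = atan 0.3 = 16.70°;  2α = 33.40°
n_0 = (-0.8967, -0.4426)
n_1 = (-0.1898, -0.9818)
n_2 = (+0.7597, -0.6503)
n_3 = (+0.9645, -0.2642)
n_4 = (+0.9145, +0.4045)
n_5 = (+0.1254, +0.9921)
n_6 = (-0.9252, +0.3794)
  (0,1): δ = 127.21°  ·
  (0,2): δ = 66.83°  ·
  (0,3): δ = 41.59°  ·
  (0,4): δ = 2.41°  ✓
  (0,5): δ = 56.52°  ·
  (0,6): δ = 131.43°  ·
  (1,2): δ = 119.62°  ·
  (1,3): δ = 94.38°  ·
  (1,4): δ = 55.20°  ·
  (1,5): δ = 3.73°  ✓
  (1,6): δ = 78.65°  ·
  (2,3): δ = 154.76°  ·
  (2,4): δ = 115.58°  ·
  (2,5): δ = 56.64°  ·
  (2,6): δ = 18.27°  ✓
  (3,4): δ = 140.82°  ·
  (3,5): δ = 81.88°  ·
  (3,6): δ = 6.97°  ✓
  (4,5): δ = 121.07°  ·
  (4,6): δ = 46.16°  ·
  (5,6): δ = 105.09°  ·
antipodal pairs: 4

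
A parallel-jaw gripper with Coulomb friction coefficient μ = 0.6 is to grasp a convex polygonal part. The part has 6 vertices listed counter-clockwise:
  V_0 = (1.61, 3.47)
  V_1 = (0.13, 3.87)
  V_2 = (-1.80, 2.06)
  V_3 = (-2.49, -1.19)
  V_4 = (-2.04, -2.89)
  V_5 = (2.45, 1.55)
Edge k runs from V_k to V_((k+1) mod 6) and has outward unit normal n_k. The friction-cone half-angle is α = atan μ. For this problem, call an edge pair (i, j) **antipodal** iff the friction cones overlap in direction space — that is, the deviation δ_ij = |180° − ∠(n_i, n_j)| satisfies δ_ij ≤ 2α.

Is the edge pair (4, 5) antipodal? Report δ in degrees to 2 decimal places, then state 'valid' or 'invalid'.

α = atan 0.6 = 30.96°;  2α = 61.93°
edge 4: e_4 = (+4.49, +4.44);  n_4 = (+0.7031, -0.7111)
edge 5: e_5 = (-0.84, +1.92);  n_5 = (+0.9162, +0.4008)
∠(n_4, n_5) = 68.95°
δ = |180° − 68.95°| = 111.05°
111.05° > 2α = 61.93°  →  invalid

δ = 111.05°, invalid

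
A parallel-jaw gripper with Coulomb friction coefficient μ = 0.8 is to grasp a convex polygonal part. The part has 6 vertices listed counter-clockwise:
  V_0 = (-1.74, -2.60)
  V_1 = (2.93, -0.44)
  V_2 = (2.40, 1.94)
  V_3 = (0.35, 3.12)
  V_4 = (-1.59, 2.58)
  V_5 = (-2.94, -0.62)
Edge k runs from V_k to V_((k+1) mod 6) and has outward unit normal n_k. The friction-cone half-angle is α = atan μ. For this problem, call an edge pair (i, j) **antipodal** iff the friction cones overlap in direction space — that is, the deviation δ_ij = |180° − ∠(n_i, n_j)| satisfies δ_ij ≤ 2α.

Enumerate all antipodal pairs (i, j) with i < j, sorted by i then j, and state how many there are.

count = 7; pairs: (0,2), (0,3), (0,4), (1,4), (1,5), (2,5), (3,5)

α = atan 0.8 = 38.66°;  2α = 77.32°
n_0 = (+0.4198, -0.9076)
n_1 = (+0.9761, +0.2174)
n_2 = (+0.4989, +0.8667)
n_3 = (-0.2682, +0.9634)
n_4 = (-0.9214, +0.3887)
n_5 = (-0.8552, -0.5183)
  (0,1): δ = 102.27°  ·
  (0,2): δ = 54.75°  ✓
  (0,3): δ = 9.27°  ✓
  (0,4): δ = 42.30°  ✓
  (0,5): δ = 96.40°  ·
  (1,2): δ = 132.48°  ·
  (1,3): δ = 87.00°  ·
  (1,4): δ = 35.43°  ✓
  (1,5): δ = 18.66°  ✓
  (2,3): δ = 134.52°  ·
  (2,4): δ = 82.95°  ·
  (2,5): δ = 28.86°  ✓
  (3,4): δ = 128.43°  ·
  (3,5): δ = 74.34°  ✓
  (4,5): δ = 125.91°  ·
antipodal pairs: 7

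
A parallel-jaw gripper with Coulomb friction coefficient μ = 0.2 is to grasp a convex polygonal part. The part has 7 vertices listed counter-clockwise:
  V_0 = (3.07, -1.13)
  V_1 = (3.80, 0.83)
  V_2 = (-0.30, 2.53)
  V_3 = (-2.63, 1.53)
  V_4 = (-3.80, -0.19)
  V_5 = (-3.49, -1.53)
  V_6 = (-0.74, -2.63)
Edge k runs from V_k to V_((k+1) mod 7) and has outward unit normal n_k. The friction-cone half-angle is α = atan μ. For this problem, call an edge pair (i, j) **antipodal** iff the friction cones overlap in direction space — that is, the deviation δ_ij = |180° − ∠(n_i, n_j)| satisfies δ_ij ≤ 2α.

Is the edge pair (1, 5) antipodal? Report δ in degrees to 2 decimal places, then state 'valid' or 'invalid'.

δ = 0.72°, valid

α = atan 0.2 = 11.31°;  2α = 22.62°
edge 1: e_1 = (-4.10, +1.70);  n_1 = (+0.3830, +0.9237)
edge 5: e_5 = (+2.75, -1.10);  n_5 = (-0.3714, -0.9285)
∠(n_1, n_5) = 179.28°
δ = |180° − 179.28°| = 0.72°
0.72° ≤ 2α = 22.62°  →  valid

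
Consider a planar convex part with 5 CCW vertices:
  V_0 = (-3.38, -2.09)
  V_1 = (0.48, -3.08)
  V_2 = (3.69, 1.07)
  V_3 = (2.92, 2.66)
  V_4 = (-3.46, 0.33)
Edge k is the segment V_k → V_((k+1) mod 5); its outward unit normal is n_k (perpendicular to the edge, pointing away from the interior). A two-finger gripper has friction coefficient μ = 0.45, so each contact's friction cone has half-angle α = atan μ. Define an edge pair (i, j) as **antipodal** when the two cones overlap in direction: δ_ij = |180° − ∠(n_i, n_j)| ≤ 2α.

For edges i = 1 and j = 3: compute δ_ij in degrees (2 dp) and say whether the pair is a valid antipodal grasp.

α = atan 0.45 = 24.23°;  2α = 48.46°
edge 1: e_1 = (+3.21, +4.15);  n_1 = (+0.7910, -0.6118)
edge 3: e_3 = (-6.38, -2.33);  n_3 = (-0.3430, +0.9393)
∠(n_1, n_3) = 147.78°
δ = |180° − 147.78°| = 32.22°
32.22° ≤ 2α = 48.46°  →  valid

δ = 32.22°, valid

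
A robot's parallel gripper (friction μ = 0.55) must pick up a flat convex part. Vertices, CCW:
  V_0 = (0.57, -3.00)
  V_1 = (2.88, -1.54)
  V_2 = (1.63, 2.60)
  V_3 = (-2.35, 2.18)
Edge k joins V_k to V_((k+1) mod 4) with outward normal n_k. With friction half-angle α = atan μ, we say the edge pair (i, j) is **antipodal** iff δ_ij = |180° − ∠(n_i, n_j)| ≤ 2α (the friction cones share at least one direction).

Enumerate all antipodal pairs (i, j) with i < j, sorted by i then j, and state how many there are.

count = 2; pairs: (0,2), (1,3)

α = atan 0.55 = 28.81°;  2α = 57.62°
n_0 = (+0.5343, -0.8453)
n_1 = (+0.9573, +0.2890)
n_2 = (-0.1049, +0.9945)
n_3 = (-0.8711, -0.4911)
  (0,1): δ = 105.49°  ·
  (0,2): δ = 26.27°  ✓
  (0,3): δ = 87.12°  ·
  (1,2): δ = 100.78°  ·
  (1,3): δ = 12.61°  ✓
  (2,3): δ = 66.61°  ·
antipodal pairs: 2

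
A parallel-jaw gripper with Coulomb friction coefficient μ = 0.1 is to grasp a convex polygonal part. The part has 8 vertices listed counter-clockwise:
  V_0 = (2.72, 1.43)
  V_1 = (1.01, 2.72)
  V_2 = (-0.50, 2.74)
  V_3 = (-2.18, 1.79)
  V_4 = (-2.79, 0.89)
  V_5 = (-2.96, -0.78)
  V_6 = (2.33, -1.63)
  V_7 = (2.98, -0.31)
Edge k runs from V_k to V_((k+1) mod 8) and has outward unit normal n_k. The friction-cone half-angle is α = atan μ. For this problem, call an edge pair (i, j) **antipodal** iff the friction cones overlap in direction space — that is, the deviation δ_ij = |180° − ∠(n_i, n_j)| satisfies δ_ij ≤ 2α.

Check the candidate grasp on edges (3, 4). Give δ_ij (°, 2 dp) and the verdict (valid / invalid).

α = atan 0.1 = 5.71°;  2α = 11.42°
edge 3: e_3 = (-0.61, -0.90);  n_3 = (-0.8278, +0.5611)
edge 4: e_4 = (-0.17, -1.67);  n_4 = (-0.9949, +0.1013)
∠(n_3, n_4) = 28.32°
δ = |180° − 28.32°| = 151.68°
151.68° > 2α = 11.42°  →  invalid

δ = 151.68°, invalid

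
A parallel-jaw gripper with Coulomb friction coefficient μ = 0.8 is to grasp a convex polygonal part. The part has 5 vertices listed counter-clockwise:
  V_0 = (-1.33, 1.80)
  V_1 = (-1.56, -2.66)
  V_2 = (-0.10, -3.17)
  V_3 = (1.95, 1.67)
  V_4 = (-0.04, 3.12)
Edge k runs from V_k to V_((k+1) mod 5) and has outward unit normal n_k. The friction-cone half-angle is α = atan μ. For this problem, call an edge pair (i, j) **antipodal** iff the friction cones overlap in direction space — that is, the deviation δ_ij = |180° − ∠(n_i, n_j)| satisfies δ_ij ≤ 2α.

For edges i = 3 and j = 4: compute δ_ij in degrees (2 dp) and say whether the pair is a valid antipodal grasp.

α = atan 0.8 = 38.66°;  2α = 77.32°
edge 3: e_3 = (-1.99, +1.45);  n_3 = (+0.5889, +0.8082)
edge 4: e_4 = (-1.29, -1.32);  n_4 = (-0.7152, +0.6989)
∠(n_3, n_4) = 81.74°
δ = |180° − 81.74°| = 98.26°
98.26° > 2α = 77.32°  →  invalid

δ = 98.26°, invalid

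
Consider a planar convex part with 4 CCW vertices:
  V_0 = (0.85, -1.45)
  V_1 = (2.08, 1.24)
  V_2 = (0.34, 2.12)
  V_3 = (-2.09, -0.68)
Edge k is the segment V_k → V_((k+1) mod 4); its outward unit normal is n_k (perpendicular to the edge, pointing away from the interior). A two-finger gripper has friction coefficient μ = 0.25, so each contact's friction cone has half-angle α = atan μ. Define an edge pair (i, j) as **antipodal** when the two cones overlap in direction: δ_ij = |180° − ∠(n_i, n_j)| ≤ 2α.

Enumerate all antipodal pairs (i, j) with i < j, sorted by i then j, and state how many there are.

α = atan 0.25 = 14.04°;  2α = 28.07°
n_0 = (+0.9094, -0.4158)
n_1 = (+0.4513, +0.8924)
n_2 = (-0.7552, +0.6554)
n_3 = (-0.2534, -0.9674)
  (0,1): δ = 92.26°  ·
  (0,2): δ = 16.38°  ✓
  (0,3): δ = 99.90°  ·
  (1,2): δ = 104.13°  ·
  (1,3): δ = 12.15°  ✓
  (2,3): δ = 63.72°  ·
antipodal pairs: 2

count = 2; pairs: (0,2), (1,3)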